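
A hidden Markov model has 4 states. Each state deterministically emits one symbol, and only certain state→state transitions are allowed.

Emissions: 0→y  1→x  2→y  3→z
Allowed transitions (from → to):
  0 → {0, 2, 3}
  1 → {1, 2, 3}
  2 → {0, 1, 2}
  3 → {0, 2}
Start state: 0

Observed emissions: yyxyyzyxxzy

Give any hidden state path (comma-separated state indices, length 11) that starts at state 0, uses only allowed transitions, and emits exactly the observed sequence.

  [0] y  {0,2}  => 0  start
  [1] y  {0,2}  => 2  0->2 ok
  [2] x  {1}  => 1  2->1 ok
  [3] y  {0,2}  => 2  1->2 ok
  [4] y  {0,2}  => 0  2->0 ok
  [5] z  {3}  => 3  0->3 ok
  [6] y  {0,2}  => 2  3->2 ok
  [7] x  {1}  => 1  2->1 ok
  [8] x  {1}  => 1  1->1 ok
  [9] z  {3}  => 3  1->3 ok
  [10] y  {0,2}  => 2  3->2 ok

0,2,1,2,0,3,2,1,1,3,2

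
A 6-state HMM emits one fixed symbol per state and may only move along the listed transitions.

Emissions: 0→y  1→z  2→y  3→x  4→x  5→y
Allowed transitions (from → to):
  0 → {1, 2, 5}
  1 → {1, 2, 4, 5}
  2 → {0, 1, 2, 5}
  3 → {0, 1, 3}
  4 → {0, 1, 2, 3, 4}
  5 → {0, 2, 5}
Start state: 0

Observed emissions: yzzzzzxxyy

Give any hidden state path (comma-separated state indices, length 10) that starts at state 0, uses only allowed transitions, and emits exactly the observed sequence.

0,1,1,1,1,1,4,4,2,0

  0: obs=y cand={0,2,5} pick 0 [start]
  1: obs=z cand={1} pick 1 [0->1 ok]
  2: obs=z cand={1} pick 1 [1->1 ok]
  3: obs=z cand={1} pick 1 [1->1 ok]
  4: obs=z cand={1} pick 1 [1->1 ok]
  5: obs=z cand={1} pick 1 [1->1 ok]
  6: obs=x cand={3,4} pick 4 [1->4 ok]
  7: obs=x cand={3,4} pick 4 [4->4 ok]
  8: obs=y cand={0,2,5} pick 2 [4->2 ok]
  9: obs=y cand={0,2,5} pick 0 [2->0 ok]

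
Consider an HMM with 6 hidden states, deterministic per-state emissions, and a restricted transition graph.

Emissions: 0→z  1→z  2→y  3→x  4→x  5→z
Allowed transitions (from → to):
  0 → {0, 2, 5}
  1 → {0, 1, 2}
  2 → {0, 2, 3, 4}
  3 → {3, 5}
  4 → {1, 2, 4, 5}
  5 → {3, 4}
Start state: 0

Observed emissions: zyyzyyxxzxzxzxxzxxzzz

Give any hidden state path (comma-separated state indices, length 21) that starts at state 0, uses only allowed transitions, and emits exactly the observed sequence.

  pos 0: z in {0,1,5}, choose 0; start
  pos 1: y in {2}, choose 2; 0->2 ok
  pos 2: y in {2}, choose 2; 2->2 ok
  pos 3: z in {0,1,5}, choose 0; 2->0 ok
  pos 4: y in {2}, choose 2; 0->2 ok
  pos 5: y in {2}, choose 2; 2->2 ok
  pos 6: x in {3,4}, choose 3; 2->3 ok
  pos 7: x in {3,4}, choose 3; 3->3 ok
  pos 8: z in {0,1,5}, choose 5; 3->5 ok
  pos 9: x in {3,4}, choose 3; 5->3 ok
  pos 10: z in {0,1,5}, choose 5; 3->5 ok
  pos 11: x in {3,4}, choose 3; 5->3 ok
  pos 12: z in {0,1,5}, choose 5; 3->5 ok
  pos 13: x in {3,4}, choose 3; 5->3 ok
  pos 14: x in {3,4}, choose 3; 3->3 ok
  pos 15: z in {0,1,5}, choose 5; 3->5 ok
  pos 16: x in {3,4}, choose 4; 5->4 ok
  pos 17: x in {3,4}, choose 4; 4->4 ok
  pos 18: z in {0,1,5}, choose 1; 4->1 ok
  pos 19: z in {0,1,5}, choose 0; 1->0 ok
  pos 20: z in {0,1,5}, choose 5; 0->5 ok

0,2,2,0,2,2,3,3,5,3,5,3,5,3,3,5,4,4,1,0,5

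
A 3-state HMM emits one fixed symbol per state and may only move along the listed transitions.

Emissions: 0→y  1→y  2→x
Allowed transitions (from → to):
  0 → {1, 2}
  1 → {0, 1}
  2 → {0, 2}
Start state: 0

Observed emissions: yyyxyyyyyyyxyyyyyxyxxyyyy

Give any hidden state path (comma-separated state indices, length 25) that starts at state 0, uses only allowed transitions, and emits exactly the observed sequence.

  t0 'y' -> {0,1}, take 0 (start)
  t1 'y' -> {0,1}, take 1 (0->1 ok)
  t2 'y' -> {0,1}, take 0 (1->0 ok)
  t3 'x' -> {2}, take 2 (0->2 ok)
  t4 'y' -> {0,1}, take 0 (2->0 ok)
  t5 'y' -> {0,1}, take 1 (0->1 ok)
  t6 'y' -> {0,1}, take 0 (1->0 ok)
  t7 'y' -> {0,1}, take 1 (0->1 ok)
  t8 'y' -> {0,1}, take 0 (1->0 ok)
  t9 'y' -> {0,1}, take 1 (0->1 ok)
  t10 'y' -> {0,1}, take 0 (1->0 ok)
  t11 'x' -> {2}, take 2 (0->2 ok)
  t12 'y' -> {0,1}, take 0 (2->0 ok)
  t13 'y' -> {0,1}, take 1 (0->1 ok)
  t14 'y' -> {0,1}, take 1 (1->1 ok)
  t15 'y' -> {0,1}, take 1 (1->1 ok)
  t16 'y' -> {0,1}, take 0 (1->0 ok)
  t17 'x' -> {2}, take 2 (0->2 ok)
  t18 'y' -> {0,1}, take 0 (2->0 ok)
  t19 'x' -> {2}, take 2 (0->2 ok)
  t20 'x' -> {2}, take 2 (2->2 ok)
  t21 'y' -> {0,1}, take 0 (2->0 ok)
  t22 'y' -> {0,1}, take 1 (0->1 ok)
  t23 'y' -> {0,1}, take 1 (1->1 ok)
  t24 'y' -> {0,1}, take 1 (1->1 ok)

0,1,0,2,0,1,0,1,0,1,0,2,0,1,1,1,0,2,0,2,2,0,1,1,1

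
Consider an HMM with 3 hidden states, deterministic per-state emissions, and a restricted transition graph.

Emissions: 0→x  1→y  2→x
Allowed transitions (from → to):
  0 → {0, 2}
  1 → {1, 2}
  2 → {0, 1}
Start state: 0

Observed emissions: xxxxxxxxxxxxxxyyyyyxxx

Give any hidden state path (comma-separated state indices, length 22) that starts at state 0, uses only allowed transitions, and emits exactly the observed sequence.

0,2,0,0,2,0,0,2,0,0,0,2,0,2,1,1,1,1,1,2,0,0

  [0] x  {0,2}  => 0  start
  [1] x  {0,2}  => 2  0->2 ok
  [2] x  {0,2}  => 0  2->0 ok
  [3] x  {0,2}  => 0  0->0 ok
  [4] x  {0,2}  => 2  0->2 ok
  [5] x  {0,2}  => 0  2->0 ok
  [6] x  {0,2}  => 0  0->0 ok
  [7] x  {0,2}  => 2  0->2 ok
  [8] x  {0,2}  => 0  2->0 ok
  [9] x  {0,2}  => 0  0->0 ok
  [10] x  {0,2}  => 0  0->0 ok
  [11] x  {0,2}  => 2  0->2 ok
  [12] x  {0,2}  => 0  2->0 ok
  [13] x  {0,2}  => 2  0->2 ok
  [14] y  {1}  => 1  2->1 ok
  [15] y  {1}  => 1  1->1 ok
  [16] y  {1}  => 1  1->1 ok
  [17] y  {1}  => 1  1->1 ok
  [18] y  {1}  => 1  1->1 ok
  [19] x  {0,2}  => 2  1->2 ok
  [20] x  {0,2}  => 0  2->0 ok
  [21] x  {0,2}  => 0  0->0 ok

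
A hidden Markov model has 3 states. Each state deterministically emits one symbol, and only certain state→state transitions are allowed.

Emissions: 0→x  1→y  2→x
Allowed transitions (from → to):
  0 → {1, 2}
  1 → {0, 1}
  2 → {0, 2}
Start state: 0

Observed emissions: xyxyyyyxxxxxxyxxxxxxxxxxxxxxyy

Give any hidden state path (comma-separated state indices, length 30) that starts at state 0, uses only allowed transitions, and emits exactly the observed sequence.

  t0 'x' -> {0,2}, take 0 (start)
  t1 'y' -> {1}, take 1 (0->1 ok)
  t2 'x' -> {0,2}, take 0 (1->0 ok)
  t3 'y' -> {1}, take 1 (0->1 ok)
  t4 'y' -> {1}, take 1 (1->1 ok)
  t5 'y' -> {1}, take 1 (1->1 ok)
  t6 'y' -> {1}, take 1 (1->1 ok)
  t7 'x' -> {0,2}, take 0 (1->0 ok)
  t8 'x' -> {0,2}, take 2 (0->2 ok)
  t9 'x' -> {0,2}, take 0 (2->0 ok)
  t10 'x' -> {0,2}, take 2 (0->2 ok)
  t11 'x' -> {0,2}, take 2 (2->2 ok)
  t12 'x' -> {0,2}, take 0 (2->0 ok)
  t13 'y' -> {1}, take 1 (0->1 ok)
  t14 'x' -> {0,2}, take 0 (1->0 ok)
  t15 'x' -> {0,2}, take 2 (0->2 ok)
  t16 'x' -> {0,2}, take 2 (2->2 ok)
  t17 'x' -> {0,2}, take 0 (2->0 ok)
  t18 'x' -> {0,2}, take 2 (0->2 ok)
  t19 'x' -> {0,2}, take 0 (2->0 ok)
  t20 'x' -> {0,2}, take 2 (0->2 ok)
  t21 'x' -> {0,2}, take 2 (2->2 ok)
  t22 'x' -> {0,2}, take 2 (2->2 ok)
  t23 'x' -> {0,2}, take 2 (2->2 ok)
  t24 'x' -> {0,2}, take 0 (2->0 ok)
  t25 'x' -> {0,2}, take 2 (0->2 ok)
  t26 'x' -> {0,2}, take 2 (2->2 ok)
  t27 'x' -> {0,2}, take 0 (2->0 ok)
  t28 'y' -> {1}, take 1 (0->1 ok)
  t29 'y' -> {1}, take 1 (1->1 ok)

0,1,0,1,1,1,1,0,2,0,2,2,0,1,0,2,2,0,2,0,2,2,2,2,0,2,2,0,1,1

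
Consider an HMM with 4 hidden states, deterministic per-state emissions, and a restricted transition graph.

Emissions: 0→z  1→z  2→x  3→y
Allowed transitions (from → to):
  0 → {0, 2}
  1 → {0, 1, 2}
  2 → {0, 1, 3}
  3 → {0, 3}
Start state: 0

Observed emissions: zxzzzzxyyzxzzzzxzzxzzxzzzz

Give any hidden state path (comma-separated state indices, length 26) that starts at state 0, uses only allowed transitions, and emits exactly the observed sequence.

  t0 'z' -> {0,1}, take 0 (start)
  t1 'x' -> {2}, take 2 (0->2 ok)
  t2 'z' -> {0,1}, take 0 (2->0 ok)
  t3 'z' -> {0,1}, take 0 (0->0 ok)
  t4 'z' -> {0,1}, take 0 (0->0 ok)
  t5 'z' -> {0,1}, take 0 (0->0 ok)
  t6 'x' -> {2}, take 2 (0->2 ok)
  t7 'y' -> {3}, take 3 (2->3 ok)
  t8 'y' -> {3}, take 3 (3->3 ok)
  t9 'z' -> {0,1}, take 0 (3->0 ok)
  t10 'x' -> {2}, take 2 (0->2 ok)
  t11 'z' -> {0,1}, take 1 (2->1 ok)
  t12 'z' -> {0,1}, take 1 (1->1 ok)
  t13 'z' -> {0,1}, take 1 (1->1 ok)
  t14 'z' -> {0,1}, take 1 (1->1 ok)
  t15 'x' -> {2}, take 2 (1->2 ok)
  t16 'z' -> {0,1}, take 1 (2->1 ok)
  t17 'z' -> {0,1}, take 0 (1->0 ok)
  t18 'x' -> {2}, take 2 (0->2 ok)
  t19 'z' -> {0,1}, take 0 (2->0 ok)
  t20 'z' -> {0,1}, take 0 (0->0 ok)
  t21 'x' -> {2}, take 2 (0->2 ok)
  t22 'z' -> {0,1}, take 1 (2->1 ok)
  t23 'z' -> {0,1}, take 1 (1->1 ok)
  t24 'z' -> {0,1}, take 0 (1->0 ok)
  t25 'z' -> {0,1}, take 0 (0->0 ok)

0,2,0,0,0,0,2,3,3,0,2,1,1,1,1,2,1,0,2,0,0,2,1,1,0,0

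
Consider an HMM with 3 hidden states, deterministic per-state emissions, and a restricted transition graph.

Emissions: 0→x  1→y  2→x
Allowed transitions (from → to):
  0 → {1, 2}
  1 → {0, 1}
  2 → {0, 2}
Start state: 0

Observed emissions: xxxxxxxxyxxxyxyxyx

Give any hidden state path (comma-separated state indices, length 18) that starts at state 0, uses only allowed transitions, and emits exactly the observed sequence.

0,2,2,2,2,2,2,0,1,0,2,0,1,0,1,0,1,0

  0: obs=x cand={0,2} pick 0 [start]
  1: obs=x cand={0,2} pick 2 [0->2 ok]
  2: obs=x cand={0,2} pick 2 [2->2 ok]
  3: obs=x cand={0,2} pick 2 [2->2 ok]
  4: obs=x cand={0,2} pick 2 [2->2 ok]
  5: obs=x cand={0,2} pick 2 [2->2 ok]
  6: obs=x cand={0,2} pick 2 [2->2 ok]
  7: obs=x cand={0,2} pick 0 [2->0 ok]
  8: obs=y cand={1} pick 1 [0->1 ok]
  9: obs=x cand={0,2} pick 0 [1->0 ok]
  10: obs=x cand={0,2} pick 2 [0->2 ok]
  11: obs=x cand={0,2} pick 0 [2->0 ok]
  12: obs=y cand={1} pick 1 [0->1 ok]
  13: obs=x cand={0,2} pick 0 [1->0 ok]
  14: obs=y cand={1} pick 1 [0->1 ok]
  15: obs=x cand={0,2} pick 0 [1->0 ok]
  16: obs=y cand={1} pick 1 [0->1 ok]
  17: obs=x cand={0,2} pick 0 [1->0 ok]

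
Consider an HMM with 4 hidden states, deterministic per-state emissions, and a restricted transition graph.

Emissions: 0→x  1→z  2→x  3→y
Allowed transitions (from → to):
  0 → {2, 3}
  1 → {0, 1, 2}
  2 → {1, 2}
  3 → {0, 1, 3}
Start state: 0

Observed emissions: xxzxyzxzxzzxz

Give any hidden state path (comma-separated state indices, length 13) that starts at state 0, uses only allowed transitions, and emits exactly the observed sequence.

0,2,1,0,3,1,2,1,2,1,1,2,1

  [0] x  {0,2}  => 0  start
  [1] x  {0,2}  => 2  0->2 ok
  [2] z  {1}  => 1  2->1 ok
  [3] x  {0,2}  => 0  1->0 ok
  [4] y  {3}  => 3  0->3 ok
  [5] z  {1}  => 1  3->1 ok
  [6] x  {0,2}  => 2  1->2 ok
  [7] z  {1}  => 1  2->1 ok
  [8] x  {0,2}  => 2  1->2 ok
  [9] z  {1}  => 1  2->1 ok
  [10] z  {1}  => 1  1->1 ok
  [11] x  {0,2}  => 2  1->2 ok
  [12] z  {1}  => 1  2->1 ok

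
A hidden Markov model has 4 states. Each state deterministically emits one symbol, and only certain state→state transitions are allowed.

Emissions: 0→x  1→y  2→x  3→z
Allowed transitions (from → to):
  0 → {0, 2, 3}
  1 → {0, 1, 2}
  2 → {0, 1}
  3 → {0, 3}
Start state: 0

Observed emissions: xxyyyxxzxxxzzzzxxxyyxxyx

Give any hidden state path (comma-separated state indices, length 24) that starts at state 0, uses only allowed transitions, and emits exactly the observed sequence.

0,2,1,1,1,2,0,3,0,0,0,3,3,3,3,0,0,2,1,1,0,2,1,2

  [0] x  {0,2}  => 0  start
  [1] x  {0,2}  => 2  0->2 ok
  [2] y  {1}  => 1  2->1 ok
  [3] y  {1}  => 1  1->1 ok
  [4] y  {1}  => 1  1->1 ok
  [5] x  {0,2}  => 2  1->2 ok
  [6] x  {0,2}  => 0  2->0 ok
  [7] z  {3}  => 3  0->3 ok
  [8] x  {0,2}  => 0  3->0 ok
  [9] x  {0,2}  => 0  0->0 ok
  [10] x  {0,2}  => 0  0->0 ok
  [11] z  {3}  => 3  0->3 ok
  [12] z  {3}  => 3  3->3 ok
  [13] z  {3}  => 3  3->3 ok
  [14] z  {3}  => 3  3->3 ok
  [15] x  {0,2}  => 0  3->0 ok
  [16] x  {0,2}  => 0  0->0 ok
  [17] x  {0,2}  => 2  0->2 ok
  [18] y  {1}  => 1  2->1 ok
  [19] y  {1}  => 1  1->1 ok
  [20] x  {0,2}  => 0  1->0 ok
  [21] x  {0,2}  => 2  0->2 ok
  [22] y  {1}  => 1  2->1 ok
  [23] x  {0,2}  => 2  1->2 ok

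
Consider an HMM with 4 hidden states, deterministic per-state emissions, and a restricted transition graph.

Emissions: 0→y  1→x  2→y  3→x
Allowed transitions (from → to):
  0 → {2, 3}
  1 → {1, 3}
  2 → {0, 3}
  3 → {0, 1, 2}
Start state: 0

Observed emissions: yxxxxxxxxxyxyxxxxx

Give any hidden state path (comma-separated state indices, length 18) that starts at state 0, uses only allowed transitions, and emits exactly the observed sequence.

  0: obs=y cand={0,2} pick 0 [start]
  1: obs=x cand={1,3} pick 3 [0->3 ok]
  2: obs=x cand={1,3} pick 1 [3->1 ok]
  3: obs=x cand={1,3} pick 3 [1->3 ok]
  4: obs=x cand={1,3} pick 1 [3->1 ok]
  5: obs=x cand={1,3} pick 1 [1->1 ok]
  6: obs=x cand={1,3} pick 1 [1->1 ok]
  7: obs=x cand={1,3} pick 1 [1->1 ok]
  8: obs=x cand={1,3} pick 1 [1->1 ok]
  9: obs=x cand={1,3} pick 3 [1->3 ok]
  10: obs=y cand={0,2} pick 2 [3->2 ok]
  11: obs=x cand={1,3} pick 3 [2->3 ok]
  12: obs=y cand={0,2} pick 2 [3->2 ok]
  13: obs=x cand={1,3} pick 3 [2->3 ok]
  14: obs=x cand={1,3} pick 1 [3->1 ok]
  15: obs=x cand={1,3} pick 1 [1->1 ok]
  16: obs=x cand={1,3} pick 1 [1->1 ok]
  17: obs=x cand={1,3} pick 3 [1->3 ok]

0,3,1,3,1,1,1,1,1,3,2,3,2,3,1,1,1,3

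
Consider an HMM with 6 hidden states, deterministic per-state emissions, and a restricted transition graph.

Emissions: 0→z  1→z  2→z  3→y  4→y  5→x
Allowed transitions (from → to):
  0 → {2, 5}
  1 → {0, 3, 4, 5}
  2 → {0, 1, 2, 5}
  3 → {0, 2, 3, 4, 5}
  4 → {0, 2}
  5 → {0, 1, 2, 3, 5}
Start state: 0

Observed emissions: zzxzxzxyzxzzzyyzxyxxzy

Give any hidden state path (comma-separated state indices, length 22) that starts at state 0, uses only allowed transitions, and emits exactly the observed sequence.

  [0] z  {0,1,2}  => 0  start
  [1] z  {0,1,2}  => 2  0->2 ok
  [2] x  {5}  => 5  2->5 ok
  [3] z  {0,1,2}  => 0  5->0 ok
  [4] x  {5}  => 5  0->5 ok
  [5] z  {0,1,2}  => 2  5->2 ok
  [6] x  {5}  => 5  2->5 ok
  [7] y  {3,4}  => 3  5->3 ok
  [8] z  {0,1,2}  => 0  3->0 ok
  [9] x  {5}  => 5  0->5 ok
  [10] z  {0,1,2}  => 0  5->0 ok
  [11] z  {0,1,2}  => 2  0->2 ok
  [12] z  {0,1,2}  => 1  2->1 ok
  [13] y  {3,4}  => 3  1->3 ok
  [14] y  {3,4}  => 4  3->4 ok
  [15] z  {0,1,2}  => 0  4->0 ok
  [16] x  {5}  => 5  0->5 ok
  [17] y  {3,4}  => 3  5->3 ok
  [18] x  {5}  => 5  3->5 ok
  [19] x  {5}  => 5  5->5 ok
  [20] z  {0,1,2}  => 1  5->1 ok
  [21] y  {3,4}  => 4  1->4 ok

0,2,5,0,5,2,5,3,0,5,0,2,1,3,4,0,5,3,5,5,1,4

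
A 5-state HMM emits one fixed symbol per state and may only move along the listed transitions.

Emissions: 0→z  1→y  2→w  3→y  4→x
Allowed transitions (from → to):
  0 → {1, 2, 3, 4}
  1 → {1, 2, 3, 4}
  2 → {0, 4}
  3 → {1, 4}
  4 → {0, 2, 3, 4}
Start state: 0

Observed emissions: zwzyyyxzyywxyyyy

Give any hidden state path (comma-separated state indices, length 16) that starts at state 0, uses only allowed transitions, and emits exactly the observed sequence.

  0: obs=z cand={0} pick 0 [start]
  1: obs=w cand={2} pick 2 [0->2 ok]
  2: obs=z cand={0} pick 0 [2->0 ok]
  3: obs=y cand={1,3} pick 3 [0->3 ok]
  4: obs=y cand={1,3} pick 1 [3->1 ok]
  5: obs=y cand={1,3} pick 3 [1->3 ok]
  6: obs=x cand={4} pick 4 [3->4 ok]
  7: obs=z cand={0} pick 0 [4->0 ok]
  8: obs=y cand={1,3} pick 1 [0->1 ok]
  9: obs=y cand={1,3} pick 1 [1->1 ok]
  10: obs=w cand={2} pick 2 [1->2 ok]
  11: obs=x cand={4} pick 4 [2->4 ok]
  12: obs=y cand={1,3} pick 3 [4->3 ok]
  13: obs=y cand={1,3} pick 1 [3->1 ok]
  14: obs=y cand={1,3} pick 1 [1->1 ok]
  15: obs=y cand={1,3} pick 3 [1->3 ok]

0,2,0,3,1,3,4,0,1,1,2,4,3,1,1,3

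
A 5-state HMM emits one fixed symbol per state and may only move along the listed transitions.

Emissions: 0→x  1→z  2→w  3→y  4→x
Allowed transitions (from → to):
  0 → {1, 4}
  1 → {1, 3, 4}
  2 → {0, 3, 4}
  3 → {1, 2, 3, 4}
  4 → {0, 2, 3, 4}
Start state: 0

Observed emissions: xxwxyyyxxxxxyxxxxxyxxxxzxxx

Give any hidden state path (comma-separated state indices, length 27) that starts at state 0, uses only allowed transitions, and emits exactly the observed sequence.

  pos 0: x in {0,4}, choose 0; start
  pos 1: x in {0,4}, choose 4; 0->4 ok
  pos 2: w in {2}, choose 2; 4->2 ok
  pos 3: x in {0,4}, choose 4; 2->4 ok
  pos 4: y in {3}, choose 3; 4->3 ok
  pos 5: y in {3}, choose 3; 3->3 ok
  pos 6: y in {3}, choose 3; 3->3 ok
  pos 7: x in {0,4}, choose 4; 3->4 ok
  pos 8: x in {0,4}, choose 4; 4->4 ok
  pos 9: x in {0,4}, choose 0; 4->0 ok
  pos 10: x in {0,4}, choose 4; 0->4 ok
  pos 11: x in {0,4}, choose 4; 4->4 ok
  pos 12: y in {3}, choose 3; 4->3 ok
  pos 13: x in {0,4}, choose 4; 3->4 ok
  pos 14: x in {0,4}, choose 0; 4->0 ok
  pos 15: x in {0,4}, choose 4; 0->4 ok
  pos 16: x in {0,4}, choose 0; 4->0 ok
  pos 17: x in {0,4}, choose 4; 0->4 ok
  pos 18: y in {3}, choose 3; 4->3 ok
  pos 19: x in {0,4}, choose 4; 3->4 ok
  pos 20: x in {0,4}, choose 0; 4->0 ok
  pos 21: x in {0,4}, choose 4; 0->4 ok
  pos 22: x in {0,4}, choose 0; 4->0 ok
  pos 23: z in {1}, choose 1; 0->1 ok
  pos 24: x in {0,4}, choose 4; 1->4 ok
  pos 25: x in {0,4}, choose 4; 4->4 ok
  pos 26: x in {0,4}, choose 0; 4->0 ok

0,4,2,4,3,3,3,4,4,0,4,4,3,4,0,4,0,4,3,4,0,4,0,1,4,4,0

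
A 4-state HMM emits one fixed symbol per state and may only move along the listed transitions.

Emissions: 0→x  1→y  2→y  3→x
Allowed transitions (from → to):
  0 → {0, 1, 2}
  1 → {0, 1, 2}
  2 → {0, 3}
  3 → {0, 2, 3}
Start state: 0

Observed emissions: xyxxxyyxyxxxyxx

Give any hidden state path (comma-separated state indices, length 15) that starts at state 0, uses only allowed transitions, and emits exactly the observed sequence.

0,2,3,3,0,1,2,3,2,3,3,3,2,0,0

  pos 0: x in {0,3}, choose 0; start
  pos 1: y in {1,2}, choose 2; 0->2 ok
  pos 2: x in {0,3}, choose 3; 2->3 ok
  pos 3: x in {0,3}, choose 3; 3->3 ok
  pos 4: x in {0,3}, choose 0; 3->0 ok
  pos 5: y in {1,2}, choose 1; 0->1 ok
  pos 6: y in {1,2}, choose 2; 1->2 ok
  pos 7: x in {0,3}, choose 3; 2->3 ok
  pos 8: y in {1,2}, choose 2; 3->2 ok
  pos 9: x in {0,3}, choose 3; 2->3 ok
  pos 10: x in {0,3}, choose 3; 3->3 ok
  pos 11: x in {0,3}, choose 3; 3->3 ok
  pos 12: y in {1,2}, choose 2; 3->2 ok
  pos 13: x in {0,3}, choose 0; 2->0 ok
  pos 14: x in {0,3}, choose 0; 0->0 ok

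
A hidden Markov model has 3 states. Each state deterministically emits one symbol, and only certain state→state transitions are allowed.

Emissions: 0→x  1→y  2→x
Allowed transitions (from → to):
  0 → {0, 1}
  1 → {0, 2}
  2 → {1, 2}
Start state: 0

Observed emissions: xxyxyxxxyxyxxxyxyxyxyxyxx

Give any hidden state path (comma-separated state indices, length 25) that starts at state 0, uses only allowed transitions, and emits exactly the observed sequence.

  [0] x  {0,2}  => 0  start
  [1] x  {0,2}  => 0  0->0 ok
  [2] y  {1}  => 1  0->1 ok
  [3] x  {0,2}  => 0  1->0 ok
  [4] y  {1}  => 1  0->1 ok
  [5] x  {0,2}  => 0  1->0 ok
  [6] x  {0,2}  => 0  0->0 ok
  [7] x  {0,2}  => 0  0->0 ok
  [8] y  {1}  => 1  0->1 ok
  [9] x  {0,2}  => 0  1->0 ok
  [10] y  {1}  => 1  0->1 ok
  [11] x  {0,2}  => 2  1->2 ok
  [12] x  {0,2}  => 2  2->2 ok
  [13] x  {0,2}  => 2  2->2 ok
  [14] y  {1}  => 1  2->1 ok
  [15] x  {0,2}  => 2  1->2 ok
  [16] y  {1}  => 1  2->1 ok
  [17] x  {0,2}  => 2  1->2 ok
  [18] y  {1}  => 1  2->1 ok
  [19] x  {0,2}  => 2  1->2 ok
  [20] y  {1}  => 1  2->1 ok
  [21] x  {0,2}  => 0  1->0 ok
  [22] y  {1}  => 1  0->1 ok
  [23] x  {0,2}  => 0  1->0 ok
  [24] x  {0,2}  => 0  0->0 ok

0,0,1,0,1,0,0,0,1,0,1,2,2,2,1,2,1,2,1,2,1,0,1,0,0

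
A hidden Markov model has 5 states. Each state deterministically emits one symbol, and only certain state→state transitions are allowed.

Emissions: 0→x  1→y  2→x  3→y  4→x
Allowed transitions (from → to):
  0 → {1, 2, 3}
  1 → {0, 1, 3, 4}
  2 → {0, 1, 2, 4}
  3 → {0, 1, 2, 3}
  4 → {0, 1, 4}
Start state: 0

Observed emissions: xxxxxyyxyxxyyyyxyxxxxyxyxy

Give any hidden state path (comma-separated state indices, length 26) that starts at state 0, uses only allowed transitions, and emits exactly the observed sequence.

  [0] x  {0,2,4}  => 0  start
  [1] x  {0,2,4}  => 2  0->2 ok
  [2] x  {0,2,4}  => 0  2->0 ok
  [3] x  {0,2,4}  => 2  0->2 ok
  [4] x  {0,2,4}  => 0  2->0 ok
  [5] y  {1,3}  => 1  0->1 ok
  [6] y  {1,3}  => 1  1->1 ok
  [7] x  {0,2,4}  => 4  1->4 ok
  [8] y  {1,3}  => 1  4->1 ok
  [9] x  {0,2,4}  => 4  1->4 ok
  [10] x  {0,2,4}  => 0  4->0 ok
  [11] y  {1,3}  => 3  0->3 ok
  [12] y  {1,3}  => 3  3->3 ok
  [13] y  {1,3}  => 3  3->3 ok
  [14] y  {1,3}  => 3  3->3 ok
  [15] x  {0,2,4}  => 0  3->0 ok
  [16] y  {1,3}  => 3  0->3 ok
  [17] x  {0,2,4}  => 2  3->2 ok
  [18] x  {0,2,4}  => 2  2->2 ok
  [19] x  {0,2,4}  => 4  2->4 ok
  [20] x  {0,2,4}  => 0  4->0 ok
  [21] y  {1,3}  => 3  0->3 ok
  [22] x  {0,2,4}  => 0  3->0 ok
  [23] y  {1,3}  => 3  0->3 ok
  [24] x  {0,2,4}  => 0  3->0 ok
  [25] y  {1,3}  => 1  0->1 ok

0,2,0,2,0,1,1,4,1,4,0,3,3,3,3,0,3,2,2,4,0,3,0,3,0,1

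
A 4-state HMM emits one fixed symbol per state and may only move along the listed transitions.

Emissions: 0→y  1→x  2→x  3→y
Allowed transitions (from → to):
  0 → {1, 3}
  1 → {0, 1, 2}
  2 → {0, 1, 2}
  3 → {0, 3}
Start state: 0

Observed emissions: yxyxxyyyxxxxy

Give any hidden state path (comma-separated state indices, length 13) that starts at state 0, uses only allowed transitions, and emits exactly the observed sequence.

0,1,0,1,2,0,3,0,1,1,2,1,0

  t0 'y' -> {0,3}, take 0 (start)
  t1 'x' -> {1,2}, take 1 (0->1 ok)
  t2 'y' -> {0,3}, take 0 (1->0 ok)
  t3 'x' -> {1,2}, take 1 (0->1 ok)
  t4 'x' -> {1,2}, take 2 (1->2 ok)
  t5 'y' -> {0,3}, take 0 (2->0 ok)
  t6 'y' -> {0,3}, take 3 (0->3 ok)
  t7 'y' -> {0,3}, take 0 (3->0 ok)
  t8 'x' -> {1,2}, take 1 (0->1 ok)
  t9 'x' -> {1,2}, take 1 (1->1 ok)
  t10 'x' -> {1,2}, take 2 (1->2 ok)
  t11 'x' -> {1,2}, take 1 (2->1 ok)
  t12 'y' -> {0,3}, take 0 (1->0 ok)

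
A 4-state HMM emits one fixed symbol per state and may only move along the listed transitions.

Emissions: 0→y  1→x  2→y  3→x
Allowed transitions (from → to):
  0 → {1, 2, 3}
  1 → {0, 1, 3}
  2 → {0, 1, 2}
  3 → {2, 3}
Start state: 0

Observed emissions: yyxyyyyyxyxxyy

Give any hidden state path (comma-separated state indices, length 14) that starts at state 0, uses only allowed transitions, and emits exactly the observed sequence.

  0: obs=y cand={0,2} pick 0 [start]
  1: obs=y cand={0,2} pick 2 [0->2 ok]
  2: obs=x cand={1,3} pick 1 [2->1 ok]
  3: obs=y cand={0,2} pick 0 [1->0 ok]
  4: obs=y cand={0,2} pick 2 [0->2 ok]
  5: obs=y cand={0,2} pick 2 [2->2 ok]
  6: obs=y cand={0,2} pick 2 [2->2 ok]
  7: obs=y cand={0,2} pick 0 [2->0 ok]
  8: obs=x cand={1,3} pick 1 [0->1 ok]
  9: obs=y cand={0,2} pick 0 [1->0 ok]
  10: obs=x cand={1,3} pick 3 [0->3 ok]
  11: obs=x cand={1,3} pick 3 [3->3 ok]
  12: obs=y cand={0,2} pick 2 [3->2 ok]
  13: obs=y cand={0,2} pick 0 [2->0 ok]

0,2,1,0,2,2,2,0,1,0,3,3,2,0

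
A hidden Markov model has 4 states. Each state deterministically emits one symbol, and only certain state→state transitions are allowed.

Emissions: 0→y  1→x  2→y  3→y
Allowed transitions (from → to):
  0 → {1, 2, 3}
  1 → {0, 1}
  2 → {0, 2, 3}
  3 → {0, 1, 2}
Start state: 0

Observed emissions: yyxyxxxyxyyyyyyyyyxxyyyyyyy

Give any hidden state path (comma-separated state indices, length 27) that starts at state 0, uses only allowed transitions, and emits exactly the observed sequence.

0,3,1,0,1,1,1,0,1,0,2,3,2,0,3,2,3,0,1,1,0,3,2,0,2,2,0

  t0 'y' -> {0,2,3}, take 0 (start)
  t1 'y' -> {0,2,3}, take 3 (0->3 ok)
  t2 'x' -> {1}, take 1 (3->1 ok)
  t3 'y' -> {0,2,3}, take 0 (1->0 ok)
  t4 'x' -> {1}, take 1 (0->1 ok)
  t5 'x' -> {1}, take 1 (1->1 ok)
  t6 'x' -> {1}, take 1 (1->1 ok)
  t7 'y' -> {0,2,3}, take 0 (1->0 ok)
  t8 'x' -> {1}, take 1 (0->1 ok)
  t9 'y' -> {0,2,3}, take 0 (1->0 ok)
  t10 'y' -> {0,2,3}, take 2 (0->2 ok)
  t11 'y' -> {0,2,3}, take 3 (2->3 ok)
  t12 'y' -> {0,2,3}, take 2 (3->2 ok)
  t13 'y' -> {0,2,3}, take 0 (2->0 ok)
  t14 'y' -> {0,2,3}, take 3 (0->3 ok)
  t15 'y' -> {0,2,3}, take 2 (3->2 ok)
  t16 'y' -> {0,2,3}, take 3 (2->3 ok)
  t17 'y' -> {0,2,3}, take 0 (3->0 ok)
  t18 'x' -> {1}, take 1 (0->1 ok)
  t19 'x' -> {1}, take 1 (1->1 ok)
  t20 'y' -> {0,2,3}, take 0 (1->0 ok)
  t21 'y' -> {0,2,3}, take 3 (0->3 ok)
  t22 'y' -> {0,2,3}, take 2 (3->2 ok)
  t23 'y' -> {0,2,3}, take 0 (2->0 ok)
  t24 'y' -> {0,2,3}, take 2 (0->2 ok)
  t25 'y' -> {0,2,3}, take 2 (2->2 ok)
  t26 'y' -> {0,2,3}, take 0 (2->0 ok)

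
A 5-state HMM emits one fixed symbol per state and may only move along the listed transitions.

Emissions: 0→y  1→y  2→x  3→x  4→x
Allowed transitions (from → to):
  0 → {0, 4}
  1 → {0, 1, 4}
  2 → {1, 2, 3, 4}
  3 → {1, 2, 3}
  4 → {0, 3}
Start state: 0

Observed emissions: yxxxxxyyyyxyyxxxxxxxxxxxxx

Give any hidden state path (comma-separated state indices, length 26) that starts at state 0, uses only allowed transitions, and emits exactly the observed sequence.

  0: obs=y cand={0,1} pick 0 [start]
  1: obs=x cand={2,3,4} pick 4 [0->4 ok]
  2: obs=x cand={2,3,4} pick 3 [4->3 ok]
  3: obs=x cand={2,3,4} pick 2 [3->2 ok]
  4: obs=x cand={2,3,4} pick 3 [2->3 ok]
  5: obs=x cand={2,3,4} pick 2 [3->2 ok]
  6: obs=y cand={0,1} pick 1 [2->1 ok]
  7: obs=y cand={0,1} pick 0 [1->0 ok]
  8: obs=y cand={0,1} pick 0 [0->0 ok]
  9: obs=y cand={0,1} pick 0 [0->0 ok]
  10: obs=x cand={2,3,4} pick 4 [0->4 ok]
  11: obs=y cand={0,1} pick 0 [4->0 ok]
  12: obs=y cand={0,1} pick 0 [0->0 ok]
  13: obs=x cand={2,3,4} pick 4 [0->4 ok]
  14: obs=x cand={2,3,4} pick 3 [4->3 ok]
  15: obs=x cand={2,3,4} pick 2 [3->2 ok]
  16: obs=x cand={2,3,4} pick 3 [2->3 ok]
  17: obs=x cand={2,3,4} pick 3 [3->3 ok]
  18: obs=x cand={2,3,4} pick 2 [3->2 ok]
  19: obs=x cand={2,3,4} pick 2 [2->2 ok]
  20: obs=x cand={2,3,4} pick 2 [2->2 ok]
  21: obs=x cand={2,3,4} pick 2 [2->2 ok]
  22: obs=x cand={2,3,4} pick 3 [2->3 ok]
  23: obs=x cand={2,3,4} pick 2 [3->2 ok]
  24: obs=x cand={2,3,4} pick 3 [2->3 ok]
  25: obs=x cand={2,3,4} pick 2 [3->2 ok]

0,4,3,2,3,2,1,0,0,0,4,0,0,4,3,2,3,3,2,2,2,2,3,2,3,2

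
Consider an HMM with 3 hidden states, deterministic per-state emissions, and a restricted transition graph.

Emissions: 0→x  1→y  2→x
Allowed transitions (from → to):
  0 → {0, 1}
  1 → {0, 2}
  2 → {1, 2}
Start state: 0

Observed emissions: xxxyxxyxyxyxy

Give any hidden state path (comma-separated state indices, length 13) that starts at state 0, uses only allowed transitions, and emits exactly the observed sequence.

0,0,0,1,2,2,1,2,1,0,1,0,1

  t0 'x' -> {0,2}, take 0 (start)
  t1 'x' -> {0,2}, take 0 (0->0 ok)
  t2 'x' -> {0,2}, take 0 (0->0 ok)
  t3 'y' -> {1}, take 1 (0->1 ok)
  t4 'x' -> {0,2}, take 2 (1->2 ok)
  t5 'x' -> {0,2}, take 2 (2->2 ok)
  t6 'y' -> {1}, take 1 (2->1 ok)
  t7 'x' -> {0,2}, take 2 (1->2 ok)
  t8 'y' -> {1}, take 1 (2->1 ok)
  t9 'x' -> {0,2}, take 0 (1->0 ok)
  t10 'y' -> {1}, take 1 (0->1 ok)
  t11 'x' -> {0,2}, take 0 (1->0 ok)
  t12 'y' -> {1}, take 1 (0->1 ok)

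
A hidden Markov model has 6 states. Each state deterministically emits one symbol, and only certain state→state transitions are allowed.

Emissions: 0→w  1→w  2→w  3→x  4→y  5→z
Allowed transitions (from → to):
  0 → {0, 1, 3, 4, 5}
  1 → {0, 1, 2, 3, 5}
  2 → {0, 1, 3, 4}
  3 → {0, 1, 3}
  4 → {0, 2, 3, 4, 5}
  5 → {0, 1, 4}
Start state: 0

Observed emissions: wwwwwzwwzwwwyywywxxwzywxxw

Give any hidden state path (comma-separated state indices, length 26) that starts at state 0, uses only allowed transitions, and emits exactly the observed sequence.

0,1,0,1,0,5,0,0,5,1,1,0,4,4,2,4,2,3,3,0,5,4,0,3,3,0

  0: obs=w cand={0,1,2} pick 0 [start]
  1: obs=w cand={0,1,2} pick 1 [0->1 ok]
  2: obs=w cand={0,1,2} pick 0 [1->0 ok]
  3: obs=w cand={0,1,2} pick 1 [0->1 ok]
  4: obs=w cand={0,1,2} pick 0 [1->0 ok]
  5: obs=z cand={5} pick 5 [0->5 ok]
  6: obs=w cand={0,1,2} pick 0 [5->0 ok]
  7: obs=w cand={0,1,2} pick 0 [0->0 ok]
  8: obs=z cand={5} pick 5 [0->5 ok]
  9: obs=w cand={0,1,2} pick 1 [5->1 ok]
  10: obs=w cand={0,1,2} pick 1 [1->1 ok]
  11: obs=w cand={0,1,2} pick 0 [1->0 ok]
  12: obs=y cand={4} pick 4 [0->4 ok]
  13: obs=y cand={4} pick 4 [4->4 ok]
  14: obs=w cand={0,1,2} pick 2 [4->2 ok]
  15: obs=y cand={4} pick 4 [2->4 ok]
  16: obs=w cand={0,1,2} pick 2 [4->2 ok]
  17: obs=x cand={3} pick 3 [2->3 ok]
  18: obs=x cand={3} pick 3 [3->3 ok]
  19: obs=w cand={0,1,2} pick 0 [3->0 ok]
  20: obs=z cand={5} pick 5 [0->5 ok]
  21: obs=y cand={4} pick 4 [5->4 ok]
  22: obs=w cand={0,1,2} pick 0 [4->0 ok]
  23: obs=x cand={3} pick 3 [0->3 ok]
  24: obs=x cand={3} pick 3 [3->3 ok]
  25: obs=w cand={0,1,2} pick 0 [3->0 ok]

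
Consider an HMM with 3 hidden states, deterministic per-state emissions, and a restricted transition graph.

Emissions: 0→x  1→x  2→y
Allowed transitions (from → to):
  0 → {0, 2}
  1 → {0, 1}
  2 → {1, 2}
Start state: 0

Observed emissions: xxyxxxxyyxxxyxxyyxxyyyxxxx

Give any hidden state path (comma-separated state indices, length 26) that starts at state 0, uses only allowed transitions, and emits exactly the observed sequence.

  pos 0: x in {0,1}, choose 0; start
  pos 1: x in {0,1}, choose 0; 0->0 ok
  pos 2: y in {2}, choose 2; 0->2 ok
  pos 3: x in {0,1}, choose 1; 2->1 ok
  pos 4: x in {0,1}, choose 1; 1->1 ok
  pos 5: x in {0,1}, choose 0; 1->0 ok
  pos 6: x in {0,1}, choose 0; 0->0 ok
  pos 7: y in {2}, choose 2; 0->2 ok
  pos 8: y in {2}, choose 2; 2->2 ok
  pos 9: x in {0,1}, choose 1; 2->1 ok
  pos 10: x in {0,1}, choose 1; 1->1 ok
  pos 11: x in {0,1}, choose 0; 1->0 ok
  pos 12: y in {2}, choose 2; 0->2 ok
  pos 13: x in {0,1}, choose 1; 2->1 ok
  pos 14: x in {0,1}, choose 0; 1->0 ok
  pos 15: y in {2}, choose 2; 0->2 ok
  pos 16: y in {2}, choose 2; 2->2 ok
  pos 17: x in {0,1}, choose 1; 2->1 ok
  pos 18: x in {0,1}, choose 0; 1->0 ok
  pos 19: y in {2}, choose 2; 0->2 ok
  pos 20: y in {2}, choose 2; 2->2 ok
  pos 21: y in {2}, choose 2; 2->2 ok
  pos 22: x in {0,1}, choose 1; 2->1 ok
  pos 23: x in {0,1}, choose 1; 1->1 ok
  pos 24: x in {0,1}, choose 1; 1->1 ok
  pos 25: x in {0,1}, choose 1; 1->1 ok

0,0,2,1,1,0,0,2,2,1,1,0,2,1,0,2,2,1,0,2,2,2,1,1,1,1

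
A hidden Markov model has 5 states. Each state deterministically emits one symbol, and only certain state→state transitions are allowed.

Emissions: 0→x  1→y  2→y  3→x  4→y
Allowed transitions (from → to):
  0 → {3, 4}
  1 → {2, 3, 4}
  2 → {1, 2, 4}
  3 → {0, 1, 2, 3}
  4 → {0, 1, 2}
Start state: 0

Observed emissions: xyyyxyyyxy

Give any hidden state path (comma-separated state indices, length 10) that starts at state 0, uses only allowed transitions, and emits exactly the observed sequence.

  pos 0: x in {0,3}, choose 0; start
  pos 1: y in {1,2,4}, choose 4; 0->4 ok
  pos 2: y in {1,2,4}, choose 1; 4->1 ok
  pos 3: y in {1,2,4}, choose 4; 1->4 ok
  pos 4: x in {0,3}, choose 0; 4->0 ok
  pos 5: y in {1,2,4}, choose 4; 0->4 ok
  pos 6: y in {1,2,4}, choose 2; 4->2 ok
  pos 7: y in {1,2,4}, choose 1; 2->1 ok
  pos 8: x in {0,3}, choose 3; 1->3 ok
  pos 9: y in {1,2,4}, choose 1; 3->1 ok

0,4,1,4,0,4,2,1,3,1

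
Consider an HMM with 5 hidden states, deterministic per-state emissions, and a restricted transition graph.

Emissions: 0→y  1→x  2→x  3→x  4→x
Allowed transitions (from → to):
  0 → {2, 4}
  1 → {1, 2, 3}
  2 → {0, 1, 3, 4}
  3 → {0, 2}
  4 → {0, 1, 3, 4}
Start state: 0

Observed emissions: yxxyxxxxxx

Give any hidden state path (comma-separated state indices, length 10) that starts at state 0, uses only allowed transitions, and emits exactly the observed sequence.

0,2,3,0,2,1,3,2,1,1

  [0] y  {0}  => 0  start
  [1] x  {1,2,3,4}  => 2  0->2 ok
  [2] x  {1,2,3,4}  => 3  2->3 ok
  [3] y  {0}  => 0  3->0 ok
  [4] x  {1,2,3,4}  => 2  0->2 ok
  [5] x  {1,2,3,4}  => 1  2->1 ok
  [6] x  {1,2,3,4}  => 3  1->3 ok
  [7] x  {1,2,3,4}  => 2  3->2 ok
  [8] x  {1,2,3,4}  => 1  2->1 ok
  [9] x  {1,2,3,4}  => 1  1->1 ok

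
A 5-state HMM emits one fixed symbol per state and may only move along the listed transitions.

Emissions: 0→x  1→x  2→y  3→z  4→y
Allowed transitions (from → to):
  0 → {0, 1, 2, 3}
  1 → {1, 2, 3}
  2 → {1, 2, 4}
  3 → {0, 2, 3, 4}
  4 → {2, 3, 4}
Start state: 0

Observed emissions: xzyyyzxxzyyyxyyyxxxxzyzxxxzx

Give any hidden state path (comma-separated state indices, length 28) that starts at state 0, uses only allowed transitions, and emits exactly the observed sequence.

0,3,4,4,4,3,0,0,3,4,4,2,1,2,4,2,1,1,1,1,3,4,3,0,1,1,3,0

  0: obs=x cand={0,1} pick 0 [start]
  1: obs=z cand={3} pick 3 [0->3 ok]
  2: obs=y cand={2,4} pick 4 [3->4 ok]
  3: obs=y cand={2,4} pick 4 [4->4 ok]
  4: obs=y cand={2,4} pick 4 [4->4 ok]
  5: obs=z cand={3} pick 3 [4->3 ok]
  6: obs=x cand={0,1} pick 0 [3->0 ok]
  7: obs=x cand={0,1} pick 0 [0->0 ok]
  8: obs=z cand={3} pick 3 [0->3 ok]
  9: obs=y cand={2,4} pick 4 [3->4 ok]
  10: obs=y cand={2,4} pick 4 [4->4 ok]
  11: obs=y cand={2,4} pick 2 [4->2 ok]
  12: obs=x cand={0,1} pick 1 [2->1 ok]
  13: obs=y cand={2,4} pick 2 [1->2 ok]
  14: obs=y cand={2,4} pick 4 [2->4 ok]
  15: obs=y cand={2,4} pick 2 [4->2 ok]
  16: obs=x cand={0,1} pick 1 [2->1 ok]
  17: obs=x cand={0,1} pick 1 [1->1 ok]
  18: obs=x cand={0,1} pick 1 [1->1 ok]
  19: obs=x cand={0,1} pick 1 [1->1 ok]
  20: obs=z cand={3} pick 3 [1->3 ok]
  21: obs=y cand={2,4} pick 4 [3->4 ok]
  22: obs=z cand={3} pick 3 [4->3 ok]
  23: obs=x cand={0,1} pick 0 [3->0 ok]
  24: obs=x cand={0,1} pick 1 [0->1 ok]
  25: obs=x cand={0,1} pick 1 [1->1 ok]
  26: obs=z cand={3} pick 3 [1->3 ok]
  27: obs=x cand={0,1} pick 0 [3->0 ok]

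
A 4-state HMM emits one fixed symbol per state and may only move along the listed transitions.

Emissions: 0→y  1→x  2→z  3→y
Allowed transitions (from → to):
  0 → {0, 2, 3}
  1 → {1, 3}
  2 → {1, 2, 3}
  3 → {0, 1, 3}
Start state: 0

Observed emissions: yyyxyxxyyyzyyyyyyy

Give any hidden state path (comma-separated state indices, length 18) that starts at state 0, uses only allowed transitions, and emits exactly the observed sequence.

  t0 'y' -> {0,3}, take 0 (start)
  t1 'y' -> {0,3}, take 0 (0->0 ok)
  t2 'y' -> {0,3}, take 3 (0->3 ok)
  t3 'x' -> {1}, take 1 (3->1 ok)
  t4 'y' -> {0,3}, take 3 (1->3 ok)
  t5 'x' -> {1}, take 1 (3->1 ok)
  t6 'x' -> {1}, take 1 (1->1 ok)
  t7 'y' -> {0,3}, take 3 (1->3 ok)
  t8 'y' -> {0,3}, take 0 (3->0 ok)
  t9 'y' -> {0,3}, take 0 (0->0 ok)
  t10 'z' -> {2}, take 2 (0->2 ok)
  t11 'y' -> {0,3}, take 3 (2->3 ok)
  t12 'y' -> {0,3}, take 0 (3->0 ok)
  t13 'y' -> {0,3}, take 0 (0->0 ok)
  t14 'y' -> {0,3}, take 3 (0->3 ok)
  t15 'y' -> {0,3}, take 3 (3->3 ok)
  t16 'y' -> {0,3}, take 0 (3->0 ok)
  t17 'y' -> {0,3}, take 0 (0->0 ok)

0,0,3,1,3,1,1,3,0,0,2,3,0,0,3,3,0,0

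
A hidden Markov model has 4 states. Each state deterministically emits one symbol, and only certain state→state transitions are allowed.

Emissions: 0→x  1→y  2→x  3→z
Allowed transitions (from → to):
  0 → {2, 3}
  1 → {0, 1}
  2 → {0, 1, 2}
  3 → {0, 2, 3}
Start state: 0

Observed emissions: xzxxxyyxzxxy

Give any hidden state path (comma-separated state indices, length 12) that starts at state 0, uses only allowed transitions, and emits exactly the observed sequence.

  [0] x  {0,2}  => 0  start
  [1] z  {3}  => 3  0->3 ok
  [2] x  {0,2}  => 2  3->2 ok
  [3] x  {0,2}  => 2  2->2 ok
  [4] x  {0,2}  => 2  2->2 ok
  [5] y  {1}  => 1  2->1 ok
  [6] y  {1}  => 1  1->1 ok
  [7] x  {0,2}  => 0  1->0 ok
  [8] z  {3}  => 3  0->3 ok
  [9] x  {0,2}  => 2  3->2 ok
  [10] x  {0,2}  => 2  2->2 ok
  [11] y  {1}  => 1  2->1 ok

0,3,2,2,2,1,1,0,3,2,2,1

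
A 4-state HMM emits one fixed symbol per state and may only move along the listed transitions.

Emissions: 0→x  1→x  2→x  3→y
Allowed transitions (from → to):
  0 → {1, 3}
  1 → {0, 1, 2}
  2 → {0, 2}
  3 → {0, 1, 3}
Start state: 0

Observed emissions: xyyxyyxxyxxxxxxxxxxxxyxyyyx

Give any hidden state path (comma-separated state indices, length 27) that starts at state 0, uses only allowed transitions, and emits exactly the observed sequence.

0,3,3,0,3,3,1,0,3,1,1,2,0,1,2,2,2,2,2,2,0,3,0,3,3,3,0

  t0 'x' -> {0,1,2}, take 0 (start)
  t1 'y' -> {3}, take 3 (0->3 ok)
  t2 'y' -> {3}, take 3 (3->3 ok)
  t3 'x' -> {0,1,2}, take 0 (3->0 ok)
  t4 'y' -> {3}, take 3 (0->3 ok)
  t5 'y' -> {3}, take 3 (3->3 ok)
  t6 'x' -> {0,1,2}, take 1 (3->1 ok)
  t7 'x' -> {0,1,2}, take 0 (1->0 ok)
  t8 'y' -> {3}, take 3 (0->3 ok)
  t9 'x' -> {0,1,2}, take 1 (3->1 ok)
  t10 'x' -> {0,1,2}, take 1 (1->1 ok)
  t11 'x' -> {0,1,2}, take 2 (1->2 ok)
  t12 'x' -> {0,1,2}, take 0 (2->0 ok)
  t13 'x' -> {0,1,2}, take 1 (0->1 ok)
  t14 'x' -> {0,1,2}, take 2 (1->2 ok)
  t15 'x' -> {0,1,2}, take 2 (2->2 ok)
  t16 'x' -> {0,1,2}, take 2 (2->2 ok)
  t17 'x' -> {0,1,2}, take 2 (2->2 ok)
  t18 'x' -> {0,1,2}, take 2 (2->2 ok)
  t19 'x' -> {0,1,2}, take 2 (2->2 ok)
  t20 'x' -> {0,1,2}, take 0 (2->0 ok)
  t21 'y' -> {3}, take 3 (0->3 ok)
  t22 'x' -> {0,1,2}, take 0 (3->0 ok)
  t23 'y' -> {3}, take 3 (0->3 ok)
  t24 'y' -> {3}, take 3 (3->3 ok)
  t25 'y' -> {3}, take 3 (3->3 ok)
  t26 'x' -> {0,1,2}, take 0 (3->0 ok)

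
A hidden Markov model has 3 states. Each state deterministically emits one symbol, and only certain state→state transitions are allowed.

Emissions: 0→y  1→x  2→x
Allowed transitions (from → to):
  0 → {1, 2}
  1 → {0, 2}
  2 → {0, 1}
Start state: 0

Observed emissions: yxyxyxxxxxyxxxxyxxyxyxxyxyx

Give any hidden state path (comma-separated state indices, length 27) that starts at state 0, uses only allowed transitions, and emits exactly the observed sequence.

  [0] y  {0}  => 0  start
  [1] x  {1,2}  => 2  0->2 ok
  [2] y  {0}  => 0  2->0 ok
  [3] x  {1,2}  => 2  0->2 ok
  [4] y  {0}  => 0  2->0 ok
  [5] x  {1,2}  => 2  0->2 ok
  [6] x  {1,2}  => 1  2->1 ok
  [7] x  {1,2}  => 2  1->2 ok
  [8] x  {1,2}  => 1  2->1 ok
  [9] x  {1,2}  => 2  1->2 ok
  [10] y  {0}  => 0  2->0 ok
  [11] x  {1,2}  => 2  0->2 ok
  [12] x  {1,2}  => 1  2->1 ok
  [13] x  {1,2}  => 2  1->2 ok
  [14] x  {1,2}  => 1  2->1 ok
  [15] y  {0}  => 0  1->0 ok
  [16] x  {1,2}  => 1  0->1 ok
  [17] x  {1,2}  => 2  1->2 ok
  [18] y  {0}  => 0  2->0 ok
  [19] x  {1,2}  => 1  0->1 ok
  [20] y  {0}  => 0  1->0 ok
  [21] x  {1,2}  => 2  0->2 ok
  [22] x  {1,2}  => 1  2->1 ok
  [23] y  {0}  => 0  1->0 ok
  [24] x  {1,2}  => 2  0->2 ok
  [25] y  {0}  => 0  2->0 ok
  [26] x  {1,2}  => 2  0->2 ok

0,2,0,2,0,2,1,2,1,2,0,2,1,2,1,0,1,2,0,1,0,2,1,0,2,0,2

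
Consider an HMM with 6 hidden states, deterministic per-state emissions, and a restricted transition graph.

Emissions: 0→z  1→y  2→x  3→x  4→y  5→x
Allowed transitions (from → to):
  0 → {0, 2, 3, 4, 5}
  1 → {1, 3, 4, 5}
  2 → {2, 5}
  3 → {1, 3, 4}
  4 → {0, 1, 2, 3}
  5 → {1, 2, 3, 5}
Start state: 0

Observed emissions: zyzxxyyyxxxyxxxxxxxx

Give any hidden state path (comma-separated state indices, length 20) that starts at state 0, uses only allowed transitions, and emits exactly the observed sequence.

  pos 0: z in {0}, choose 0; start
  pos 1: y in {1,4}, choose 4; 0->4 ok
  pos 2: z in {0}, choose 0; 4->0 ok
  pos 3: x in {2,3,5}, choose 3; 0->3 ok
  pos 4: x in {2,3,5}, choose 3; 3->3 ok
  pos 5: y in {1,4}, choose 1; 3->1 ok
  pos 6: y in {1,4}, choose 1; 1->1 ok
  pos 7: y in {1,4}, choose 1; 1->1 ok
  pos 8: x in {2,3,5}, choose 3; 1->3 ok
  pos 9: x in {2,3,5}, choose 3; 3->3 ok
  pos 10: x in {2,3,5}, choose 3; 3->3 ok
  pos 11: y in {1,4}, choose 4; 3->4 ok
  pos 12: x in {2,3,5}, choose 2; 4->2 ok
  pos 13: x in {2,3,5}, choose 2; 2->2 ok
  pos 14: x in {2,3,5}, choose 2; 2->2 ok
  pos 15: x in {2,3,5}, choose 2; 2->2 ok
  pos 16: x in {2,3,5}, choose 5; 2->5 ok
  pos 17: x in {2,3,5}, choose 2; 5->2 ok
  pos 18: x in {2,3,5}, choose 2; 2->2 ok
  pos 19: x in {2,3,5}, choose 5; 2->5 ok

0,4,0,3,3,1,1,1,3,3,3,4,2,2,2,2,5,2,2,5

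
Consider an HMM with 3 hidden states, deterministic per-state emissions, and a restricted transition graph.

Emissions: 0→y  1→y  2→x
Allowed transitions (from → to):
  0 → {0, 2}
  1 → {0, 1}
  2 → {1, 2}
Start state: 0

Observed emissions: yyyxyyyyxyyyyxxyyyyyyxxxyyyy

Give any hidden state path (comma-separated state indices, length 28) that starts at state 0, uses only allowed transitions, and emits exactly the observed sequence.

  t0 'y' -> {0,1}, take 0 (start)
  t1 'y' -> {0,1}, take 0 (0->0 ok)
  t2 'y' -> {0,1}, take 0 (0->0 ok)
  t3 'x' -> {2}, take 2 (0->2 ok)
  t4 'y' -> {0,1}, take 1 (2->1 ok)
  t5 'y' -> {0,1}, take 1 (1->1 ok)
  t6 'y' -> {0,1}, take 1 (1->1 ok)
  t7 'y' -> {0,1}, take 0 (1->0 ok)
  t8 'x' -> {2}, take 2 (0->2 ok)
  t9 'y' -> {0,1}, take 1 (2->1 ok)
  t10 'y' -> {0,1}, take 1 (1->1 ok)
  t11 'y' -> {0,1}, take 1 (1->1 ok)
  t12 'y' -> {0,1}, take 0 (1->0 ok)
  t13 'x' -> {2}, take 2 (0->2 ok)
  t14 'x' -> {2}, take 2 (2->2 ok)
  t15 'y' -> {0,1}, take 1 (2->1 ok)
  t16 'y' -> {0,1}, take 1 (1->1 ok)
  t17 'y' -> {0,1}, take 0 (1->0 ok)
  t18 'y' -> {0,1}, take 0 (0->0 ok)
  t19 'y' -> {0,1}, take 0 (0->0 ok)
  t20 'y' -> {0,1}, take 0 (0->0 ok)
  t21 'x' -> {2}, take 2 (0->2 ok)
  t22 'x' -> {2}, take 2 (2->2 ok)
  t23 'x' -> {2}, take 2 (2->2 ok)
  t24 'y' -> {0,1}, take 1 (2->1 ok)
  t25 'y' -> {0,1}, take 1 (1->1 ok)
  t26 'y' -> {0,1}, take 1 (1->1 ok)
  t27 'y' -> {0,1}, take 0 (1->0 ok)

0,0,0,2,1,1,1,0,2,1,1,1,0,2,2,1,1,0,0,0,0,2,2,2,1,1,1,0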